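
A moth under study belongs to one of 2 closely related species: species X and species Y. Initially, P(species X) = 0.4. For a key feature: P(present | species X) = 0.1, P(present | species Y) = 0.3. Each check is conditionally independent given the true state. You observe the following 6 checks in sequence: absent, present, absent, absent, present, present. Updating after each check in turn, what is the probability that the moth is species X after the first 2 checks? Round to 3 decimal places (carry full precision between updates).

After 'absent': P(species X) = 0.9·0.4000 / (0.9·0.4000 + 0.7·0.6000) ≈ 0.4615
After 'present': P(species X) = 0.1·0.4615 / (0.1·0.4615 + 0.3·0.5385) ≈ 0.2222

0.222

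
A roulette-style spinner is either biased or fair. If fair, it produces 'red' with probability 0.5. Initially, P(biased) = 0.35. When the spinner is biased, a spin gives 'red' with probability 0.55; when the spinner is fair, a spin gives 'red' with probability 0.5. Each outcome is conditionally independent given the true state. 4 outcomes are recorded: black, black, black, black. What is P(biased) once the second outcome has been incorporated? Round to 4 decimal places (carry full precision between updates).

After 'black': P(biased) = 0.45·0.3500 / (0.45·0.3500 + 0.5·0.6500) ≈ 0.3264
After 'black': P(biased) = 0.45·0.3264 / (0.45·0.3264 + 0.5·0.6736) ≈ 0.3037

0.3037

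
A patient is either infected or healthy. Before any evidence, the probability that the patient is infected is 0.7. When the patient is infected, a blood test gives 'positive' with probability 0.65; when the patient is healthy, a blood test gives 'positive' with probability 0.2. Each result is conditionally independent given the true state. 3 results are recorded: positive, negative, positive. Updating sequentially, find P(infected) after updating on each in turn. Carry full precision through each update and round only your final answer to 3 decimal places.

Apply Bayes' rule sequentially, carrying P(infected) forward.
After 'positive': P(infected) = 0.65·0.7000 / (0.65·0.7000 + 0.2·0.3000) ≈ 0.8835
After 'negative': P(infected) = 0.35·0.8835 / (0.35·0.8835 + 0.8·0.1165) ≈ 0.7684
After 'positive': P(infected) = 0.65·0.7684 / (0.65·0.7684 + 0.2·0.2316) ≈ 0.9151

0.915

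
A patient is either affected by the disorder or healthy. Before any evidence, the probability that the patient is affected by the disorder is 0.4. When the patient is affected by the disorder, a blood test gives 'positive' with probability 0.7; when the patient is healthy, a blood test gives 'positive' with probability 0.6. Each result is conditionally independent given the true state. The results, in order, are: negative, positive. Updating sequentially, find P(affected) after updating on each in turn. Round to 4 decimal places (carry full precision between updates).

0.3684

After 'negative': P(affected) = 0.3·0.4000 / (0.3·0.4000 + 0.4·0.6000) ≈ 0.3333
After 'positive': P(affected) = 0.7·0.3333 / (0.7·0.3333 + 0.6·0.6667) ≈ 0.3684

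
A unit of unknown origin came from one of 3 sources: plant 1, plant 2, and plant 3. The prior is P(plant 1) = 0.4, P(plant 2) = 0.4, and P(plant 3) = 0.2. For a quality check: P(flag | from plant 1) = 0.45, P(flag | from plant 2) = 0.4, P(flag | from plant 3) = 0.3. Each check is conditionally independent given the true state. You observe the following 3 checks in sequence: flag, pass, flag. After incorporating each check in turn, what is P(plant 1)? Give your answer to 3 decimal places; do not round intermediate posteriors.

After 'flag': normaliser = 0.45·0.4000 + 0.4·0.4000 + 0.3·0.2000; P(plant 1) ≈ 0.4500, P(plant 2) ≈ 0.4000, P(plant 3) ≈ 0.1500
After 'pass': normaliser = 0.55·0.4500 + 0.6·0.4000 + 0.7·0.1500; P(plant 1) ≈ 0.4177, P(plant 2) ≈ 0.4051, P(plant 3) ≈ 0.1772
After 'flag': normaliser = 0.45·0.4177 + 0.4·0.4051 + 0.3·0.1772; P(plant 1) ≈ 0.4662, P(plant 2) ≈ 0.4019, P(plant 3) ≈ 0.1319

0.466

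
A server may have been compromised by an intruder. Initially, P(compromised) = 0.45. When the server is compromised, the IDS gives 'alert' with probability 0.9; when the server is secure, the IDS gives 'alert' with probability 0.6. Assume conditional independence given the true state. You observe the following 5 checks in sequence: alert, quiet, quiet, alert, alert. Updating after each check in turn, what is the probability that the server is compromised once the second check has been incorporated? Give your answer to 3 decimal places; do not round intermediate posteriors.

0.235

After 'alert': P(compromised) = 0.9·0.4500 / (0.9·0.4500 + 0.6·0.5500) ≈ 0.5510
After 'quiet': P(compromised) = 0.1·0.5510 / (0.1·0.5510 + 0.4·0.4490) ≈ 0.2348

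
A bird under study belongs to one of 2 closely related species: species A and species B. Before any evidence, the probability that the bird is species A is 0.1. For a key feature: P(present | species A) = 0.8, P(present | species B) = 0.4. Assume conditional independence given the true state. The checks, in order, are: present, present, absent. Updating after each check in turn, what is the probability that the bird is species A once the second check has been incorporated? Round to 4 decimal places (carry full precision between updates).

After 'present': P(species A) = 0.8·0.1000 / (0.8·0.1000 + 0.4·0.9000) ≈ 0.1818
After 'present': P(species A) = 0.8·0.1818 / (0.8·0.1818 + 0.4·0.8182) ≈ 0.3077

0.3077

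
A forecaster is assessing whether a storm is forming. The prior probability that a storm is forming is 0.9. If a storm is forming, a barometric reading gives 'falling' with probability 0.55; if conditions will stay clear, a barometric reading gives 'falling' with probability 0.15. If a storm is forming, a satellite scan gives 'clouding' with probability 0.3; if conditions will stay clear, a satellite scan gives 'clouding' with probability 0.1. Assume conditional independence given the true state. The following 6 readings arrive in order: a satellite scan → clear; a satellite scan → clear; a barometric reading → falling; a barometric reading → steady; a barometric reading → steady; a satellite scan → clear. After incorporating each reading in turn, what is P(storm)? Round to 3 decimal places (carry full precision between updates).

After a satellite scan='clear': P(storm) = 0.7·0.9000 / (0.7·0.9000 + 0.9·0.1000) ≈ 0.8750
After a satellite scan='clear': P(storm) = 0.7·0.8750 / (0.7·0.8750 + 0.9·0.1250) ≈ 0.8448
After a barometric reading='falling': P(storm) = 0.55·0.8448 / (0.55·0.8448 + 0.15·0.1552) ≈ 0.9523
After a barometric reading='steady': P(storm) = 0.45·0.9523 / (0.45·0.9523 + 0.85·0.0477) ≈ 0.9136
After a barometric reading='steady': P(storm) = 0.45·0.9136 / (0.45·0.9136 + 0.85·0.0864) ≈ 0.8484
After a satellite scan='clear': P(storm) = 0.7·0.8484 / (0.7·0.8484 + 0.9·0.1516) ≈ 0.8131

0.813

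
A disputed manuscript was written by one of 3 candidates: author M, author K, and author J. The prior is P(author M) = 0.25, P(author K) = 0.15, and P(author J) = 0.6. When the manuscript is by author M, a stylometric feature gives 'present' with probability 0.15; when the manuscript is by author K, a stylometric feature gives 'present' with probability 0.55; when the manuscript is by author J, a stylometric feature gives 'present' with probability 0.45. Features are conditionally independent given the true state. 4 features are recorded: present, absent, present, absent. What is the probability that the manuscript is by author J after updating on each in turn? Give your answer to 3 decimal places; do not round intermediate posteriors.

0.735

Each posterior becomes the prior for the next update.
After 'present': normaliser = 0.15·0.2500 + 0.55·0.1500 + 0.45·0.6000; P(author M) ≈ 0.0962, P(author K) ≈ 0.2115, P(author J) ≈ 0.6923
After 'absent': normaliser = 0.85·0.0962 + 0.45·0.2115 + 0.55·0.6923; P(author M) ≈ 0.1466, P(author K) ≈ 0.1707, P(author J) ≈ 0.6828
After 'present': normaliser = 0.15·0.1466 + 0.55·0.1707 + 0.45·0.6828; P(author M) ≈ 0.0520, P(author K) ≈ 0.2219, P(author J) ≈ 0.7262
After 'absent': normaliser = 0.85·0.0520 + 0.45·0.2219 + 0.55·0.7262; P(author M) ≈ 0.0813, P(author K) ≈ 0.1837, P(author J) ≈ 0.7350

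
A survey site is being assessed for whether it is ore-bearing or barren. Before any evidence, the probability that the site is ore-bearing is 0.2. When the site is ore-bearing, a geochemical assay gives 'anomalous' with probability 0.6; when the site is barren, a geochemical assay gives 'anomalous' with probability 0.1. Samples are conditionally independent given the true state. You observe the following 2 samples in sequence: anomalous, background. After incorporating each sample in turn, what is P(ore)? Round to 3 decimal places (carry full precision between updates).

0.400

After 'anomalous': P(ore) = 0.6·0.2000 / (0.6·0.2000 + 0.1·0.8000) ≈ 0.6000
After 'background': P(ore) = 0.4·0.6000 / (0.4·0.6000 + 0.9·0.4000) ≈ 0.4000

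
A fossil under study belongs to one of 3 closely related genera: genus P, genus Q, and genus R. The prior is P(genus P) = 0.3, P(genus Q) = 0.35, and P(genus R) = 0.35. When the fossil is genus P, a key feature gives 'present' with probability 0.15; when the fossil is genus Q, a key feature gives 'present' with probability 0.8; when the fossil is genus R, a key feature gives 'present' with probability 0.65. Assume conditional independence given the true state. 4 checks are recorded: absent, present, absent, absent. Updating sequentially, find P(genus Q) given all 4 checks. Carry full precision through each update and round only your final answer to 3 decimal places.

0.057

After 'absent': normaliser = 0.85·0.3000 + 0.2·0.3500 + 0.35·0.3500; P(genus P) ≈ 0.5698, P(genus Q) ≈ 0.1564, P(genus R) ≈ 0.2737
After 'present': normaliser = 0.15·0.5698 + 0.8·0.1564 + 0.65·0.2737; P(genus P) ≈ 0.2200, P(genus Q) ≈ 0.3221, P(genus R) ≈ 0.4579
After 'absent': normaliser = 0.85·0.2200 + 0.2·0.3221 + 0.35·0.4579; P(genus P) ≈ 0.4542, P(genus Q) ≈ 0.1565, P(genus R) ≈ 0.3893
After 'absent': normaliser = 0.85·0.4542 + 0.2·0.1565 + 0.35·0.3893; P(genus P) ≈ 0.6973, P(genus Q) ≈ 0.0565, P(genus R) ≈ 0.2461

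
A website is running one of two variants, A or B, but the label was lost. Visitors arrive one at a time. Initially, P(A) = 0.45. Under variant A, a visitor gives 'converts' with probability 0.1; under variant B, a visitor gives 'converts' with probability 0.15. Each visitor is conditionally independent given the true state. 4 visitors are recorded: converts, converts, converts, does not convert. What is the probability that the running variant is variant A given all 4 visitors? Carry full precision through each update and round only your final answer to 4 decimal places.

0.2043

After 'converts': P(A) = 0.1·0.4500 / (0.1·0.4500 + 0.15·0.5500) ≈ 0.3529
After 'converts': P(A) = 0.1·0.3529 / (0.1·0.3529 + 0.15·0.6471) ≈ 0.2667
After 'converts': P(A) = 0.1·0.2667 / (0.1·0.2667 + 0.15·0.7333) ≈ 0.1951
After 'does not convert': P(A) = 0.9·0.1951 / (0.9·0.1951 + 0.85·0.8049) ≈ 0.2043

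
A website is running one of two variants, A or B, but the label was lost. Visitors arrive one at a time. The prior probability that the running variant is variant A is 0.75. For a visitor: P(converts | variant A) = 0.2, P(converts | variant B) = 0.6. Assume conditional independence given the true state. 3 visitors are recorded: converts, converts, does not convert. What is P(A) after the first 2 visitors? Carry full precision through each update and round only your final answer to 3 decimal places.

0.250

Apply Bayes' rule sequentially, carrying P(A) forward.
After 'converts': P(A) = 0.2·0.7500 / (0.2·0.7500 + 0.6·0.2500) ≈ 0.5000
After 'converts': P(A) = 0.2·0.5000 / (0.2·0.5000 + 0.6·0.5000) ≈ 0.2500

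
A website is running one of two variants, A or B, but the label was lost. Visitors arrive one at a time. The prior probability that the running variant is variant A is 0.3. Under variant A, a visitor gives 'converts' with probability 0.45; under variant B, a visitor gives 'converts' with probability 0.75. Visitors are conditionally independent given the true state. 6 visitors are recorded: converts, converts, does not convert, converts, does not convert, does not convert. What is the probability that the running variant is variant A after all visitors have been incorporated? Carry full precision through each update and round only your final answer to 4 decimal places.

0.4964

After 'converts': P(A) = 0.45·0.3000 / (0.45·0.3000 + 0.75·0.7000) ≈ 0.2045
After 'converts': P(A) = 0.45·0.2045 / (0.45·0.2045 + 0.75·0.7955) ≈ 0.1337
After 'does not convert': P(A) = 0.55·0.1337 / (0.55·0.1337 + 0.25·0.8663) ≈ 0.2534
After 'converts': P(A) = 0.45·0.2534 / (0.45·0.2534 + 0.75·0.7466) ≈ 0.1692
After 'does not convert': P(A) = 0.55·0.1692 / (0.55·0.1692 + 0.25·0.8308) ≈ 0.3094
After 'does not convert': P(A) = 0.55·0.3094 / (0.55·0.3094 + 0.25·0.6906) ≈ 0.4964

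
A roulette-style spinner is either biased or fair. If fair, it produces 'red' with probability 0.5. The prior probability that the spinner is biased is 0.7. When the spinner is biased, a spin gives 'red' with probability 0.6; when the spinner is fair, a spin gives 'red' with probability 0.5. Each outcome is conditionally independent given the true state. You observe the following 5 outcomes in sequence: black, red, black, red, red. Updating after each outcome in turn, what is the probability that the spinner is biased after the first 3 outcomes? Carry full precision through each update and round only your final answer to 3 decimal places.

After 'black': P(biased) = 0.4·0.7000 / (0.4·0.7000 + 0.5·0.3000) ≈ 0.6512
After 'red': P(biased) = 0.6·0.6512 / (0.6·0.6512 + 0.5·0.3488) ≈ 0.6914
After 'black': P(biased) = 0.4·0.6914 / (0.4·0.6914 + 0.5·0.3086) ≈ 0.6418

0.642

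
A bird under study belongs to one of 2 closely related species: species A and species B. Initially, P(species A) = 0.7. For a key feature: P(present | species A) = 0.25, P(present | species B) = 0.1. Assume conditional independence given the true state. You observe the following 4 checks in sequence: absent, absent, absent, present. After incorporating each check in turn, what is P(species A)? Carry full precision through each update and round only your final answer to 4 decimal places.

After 'absent': P(species A) = 0.75·0.7000 / (0.75·0.7000 + 0.9·0.3000) ≈ 0.6604
After 'absent': P(species A) = 0.75·0.6604 / (0.75·0.6604 + 0.9·0.3396) ≈ 0.6184
After 'absent': P(species A) = 0.75·0.6184 / (0.75·0.6184 + 0.9·0.3816) ≈ 0.5745
After 'present': P(species A) = 0.25·0.5745 / (0.25·0.5745 + 0.1·0.4255) ≈ 0.7715

0.7715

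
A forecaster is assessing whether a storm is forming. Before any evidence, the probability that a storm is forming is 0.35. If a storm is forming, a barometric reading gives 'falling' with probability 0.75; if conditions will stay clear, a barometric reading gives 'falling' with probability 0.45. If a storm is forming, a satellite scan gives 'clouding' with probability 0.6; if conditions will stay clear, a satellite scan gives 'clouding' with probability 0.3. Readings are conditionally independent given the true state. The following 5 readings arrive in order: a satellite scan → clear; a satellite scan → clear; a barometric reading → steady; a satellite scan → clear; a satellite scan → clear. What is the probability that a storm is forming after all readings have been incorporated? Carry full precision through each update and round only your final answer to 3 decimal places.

After a satellite scan='clear': P(storm) = 0.4·0.3500 / (0.4·0.3500 + 0.7·0.6500) ≈ 0.2353
After a satellite scan='clear': P(storm) = 0.4·0.2353 / (0.4·0.2353 + 0.7·0.7647) ≈ 0.1495
After a barometric reading='steady': P(storm) = 0.25·0.1495 / (0.25·0.1495 + 0.55·0.8505) ≈ 0.0740
After a satellite scan='clear': P(storm) = 0.4·0.0740 / (0.4·0.0740 + 0.7·0.9260) ≈ 0.0437
After a satellite scan='clear': P(storm) = 0.4·0.0437 / (0.4·0.0437 + 0.7·0.9563) ≈ 0.0254

0.025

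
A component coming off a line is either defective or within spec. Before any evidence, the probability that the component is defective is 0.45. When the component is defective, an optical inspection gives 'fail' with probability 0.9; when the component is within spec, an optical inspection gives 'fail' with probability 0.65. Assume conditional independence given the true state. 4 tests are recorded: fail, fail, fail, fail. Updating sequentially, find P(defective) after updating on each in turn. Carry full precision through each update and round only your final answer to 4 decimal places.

Each posterior becomes the prior for the next update.
After 'fail': P(defective) = 0.9·0.4500 / (0.9·0.4500 + 0.65·0.5500) ≈ 0.5311
After 'fail': P(defective) = 0.9·0.5311 / (0.9·0.5311 + 0.65·0.4689) ≈ 0.6107
After 'fail': P(defective) = 0.9·0.6107 / (0.9·0.6107 + 0.65·0.3893) ≈ 0.6847
After 'fail': P(defective) = 0.9·0.6847 / (0.9·0.6847 + 0.65·0.3153) ≈ 0.7505

0.7505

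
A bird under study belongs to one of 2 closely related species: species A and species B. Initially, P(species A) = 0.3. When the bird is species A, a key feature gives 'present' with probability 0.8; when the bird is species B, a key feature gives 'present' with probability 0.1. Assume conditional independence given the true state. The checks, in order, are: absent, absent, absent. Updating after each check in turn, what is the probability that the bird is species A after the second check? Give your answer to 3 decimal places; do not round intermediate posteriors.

0.021

Each posterior becomes the prior for the next update.
After 'absent': P(species A) = 0.2·0.3000 / (0.2·0.3000 + 0.9·0.7000) ≈ 0.0870
After 'absent': P(species A) = 0.2·0.0870 / (0.2·0.0870 + 0.9·0.9130) ≈ 0.0207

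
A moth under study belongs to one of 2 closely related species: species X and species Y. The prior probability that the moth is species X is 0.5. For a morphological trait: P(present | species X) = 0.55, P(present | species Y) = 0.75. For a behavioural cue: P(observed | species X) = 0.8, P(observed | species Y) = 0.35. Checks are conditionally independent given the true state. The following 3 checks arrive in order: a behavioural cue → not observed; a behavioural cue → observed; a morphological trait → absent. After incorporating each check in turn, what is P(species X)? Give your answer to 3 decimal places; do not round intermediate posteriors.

0.559

After a behavioural cue='not observed': P(species X) = 0.2·0.5000 / (0.2·0.5000 + 0.65·0.5000) ≈ 0.2353
After a behavioural cue='observed': P(species X) = 0.8·0.2353 / (0.8·0.2353 + 0.35·0.7647) ≈ 0.4129
After a morphological trait='absent': P(species X) = 0.45·0.4129 / (0.45·0.4129 + 0.25·0.5871) ≈ 0.5587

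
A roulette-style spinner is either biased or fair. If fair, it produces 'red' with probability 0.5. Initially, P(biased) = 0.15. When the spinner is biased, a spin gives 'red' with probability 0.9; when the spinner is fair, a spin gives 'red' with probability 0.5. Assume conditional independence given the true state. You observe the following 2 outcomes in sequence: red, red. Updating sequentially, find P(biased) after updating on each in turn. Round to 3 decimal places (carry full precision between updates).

Apply Bayes' rule sequentially, carrying P(biased) forward.
After 'red': P(biased) = 0.9·0.1500 / (0.9·0.1500 + 0.5·0.8500) ≈ 0.2411
After 'red': P(biased) = 0.9·0.2411 / (0.9·0.2411 + 0.5·0.7589) ≈ 0.3638

0.364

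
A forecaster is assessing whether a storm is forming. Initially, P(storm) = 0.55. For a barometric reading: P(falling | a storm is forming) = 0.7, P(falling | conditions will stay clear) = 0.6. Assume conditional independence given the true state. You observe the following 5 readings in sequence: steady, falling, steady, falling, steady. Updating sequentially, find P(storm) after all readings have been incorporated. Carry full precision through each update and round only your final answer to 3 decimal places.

0.412

After 'steady': P(storm) = 0.3·0.5500 / (0.3·0.5500 + 0.4·0.4500) ≈ 0.4783
After 'falling': P(storm) = 0.7·0.4783 / (0.7·0.4783 + 0.6·0.5217) ≈ 0.5168
After 'steady': P(storm) = 0.3·0.5168 / (0.3·0.5168 + 0.4·0.4832) ≈ 0.4451
After 'falling': P(storm) = 0.7·0.4451 / (0.7·0.4451 + 0.6·0.5549) ≈ 0.4834
After 'steady': P(storm) = 0.3·0.4834 / (0.3·0.4834 + 0.4·0.5166) ≈ 0.4124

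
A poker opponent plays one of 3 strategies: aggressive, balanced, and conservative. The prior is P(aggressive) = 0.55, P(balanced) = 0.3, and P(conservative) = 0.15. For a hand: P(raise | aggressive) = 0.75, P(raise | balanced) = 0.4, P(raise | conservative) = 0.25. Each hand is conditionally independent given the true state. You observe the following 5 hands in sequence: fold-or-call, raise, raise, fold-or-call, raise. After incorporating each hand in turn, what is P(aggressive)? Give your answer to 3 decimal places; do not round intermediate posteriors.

0.638

Each posterior becomes the prior for the next update.
After 'fold-or-call': normaliser = 0.25·0.5500 + 0.6·0.3000 + 0.75·0.1500; P(aggressive) ≈ 0.3198, P(balanced) ≈ 0.4186, P(conservative) ≈ 0.2616
After 'raise': normaliser = 0.75·0.3198 + 0.4·0.4186 + 0.25·0.2616; P(aggressive) ≈ 0.5074, P(balanced) ≈ 0.3542, P(conservative) ≈ 0.1384
After 'raise': normaliser = 0.75·0.5074 + 0.4·0.3542 + 0.25·0.1384; P(aggressive) ≈ 0.6834, P(balanced) ≈ 0.2545, P(conservative) ≈ 0.0621
After 'fold-or-call': normaliser = 0.25·0.6834 + 0.6·0.2545 + 0.75·0.0621; P(aggressive) ≈ 0.4616, P(balanced) ≈ 0.4125, P(conservative) ≈ 0.1259
After 'raise': normaliser = 0.75·0.4616 + 0.4·0.4125 + 0.25·0.1259; P(aggressive) ≈ 0.6379, P(balanced) ≈ 0.3041, P(conservative) ≈ 0.0580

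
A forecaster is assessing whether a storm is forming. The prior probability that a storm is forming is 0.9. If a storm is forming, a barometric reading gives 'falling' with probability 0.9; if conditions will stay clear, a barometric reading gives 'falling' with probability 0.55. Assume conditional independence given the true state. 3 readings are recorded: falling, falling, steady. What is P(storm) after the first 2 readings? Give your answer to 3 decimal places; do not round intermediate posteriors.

Apply Bayes' rule sequentially, carrying P(storm) forward.
After 'falling': P(storm) = 0.9·0.9000 / (0.9·0.9000 + 0.55·0.1000) ≈ 0.9364
After 'falling': P(storm) = 0.9·0.9364 / (0.9·0.9364 + 0.55·0.0636) ≈ 0.9602

0.960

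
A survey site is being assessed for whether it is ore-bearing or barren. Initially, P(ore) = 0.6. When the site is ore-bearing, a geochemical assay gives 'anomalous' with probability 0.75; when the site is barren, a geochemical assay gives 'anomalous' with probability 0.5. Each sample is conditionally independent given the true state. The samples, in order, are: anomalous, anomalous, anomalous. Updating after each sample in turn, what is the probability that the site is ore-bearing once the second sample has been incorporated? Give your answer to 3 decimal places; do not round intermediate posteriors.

After 'anomalous': P(ore) = 0.75·0.6000 / (0.75·0.6000 + 0.5·0.4000) ≈ 0.6923
After 'anomalous': P(ore) = 0.75·0.6923 / (0.75·0.6923 + 0.5·0.3077) ≈ 0.7714

0.771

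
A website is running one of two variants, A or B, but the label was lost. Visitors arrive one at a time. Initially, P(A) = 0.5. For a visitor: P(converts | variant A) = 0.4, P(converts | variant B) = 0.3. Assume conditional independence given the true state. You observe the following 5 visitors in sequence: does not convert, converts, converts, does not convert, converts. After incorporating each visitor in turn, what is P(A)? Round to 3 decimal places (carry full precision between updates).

After 'does not convert': P(A) = 0.6·0.5000 / (0.6·0.5000 + 0.7·0.5000) ≈ 0.4615
After 'converts': P(A) = 0.4·0.4615 / (0.4·0.4615 + 0.3·0.5385) ≈ 0.5333
After 'converts': P(A) = 0.4·0.5333 / (0.4·0.5333 + 0.3·0.4667) ≈ 0.6038
After 'does not convert': P(A) = 0.6·0.6038 / (0.6·0.6038 + 0.7·0.3962) ≈ 0.5664
After 'converts': P(A) = 0.4·0.5664 / (0.4·0.5664 + 0.3·0.4336) ≈ 0.6352

0.635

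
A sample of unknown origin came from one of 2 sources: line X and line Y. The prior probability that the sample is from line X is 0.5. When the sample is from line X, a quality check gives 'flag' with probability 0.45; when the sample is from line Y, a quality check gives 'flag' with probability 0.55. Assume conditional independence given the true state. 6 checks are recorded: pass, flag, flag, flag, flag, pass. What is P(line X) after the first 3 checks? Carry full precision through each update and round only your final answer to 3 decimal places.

After 'pass': P(line X) = 0.55·0.5000 / (0.55·0.5000 + 0.45·0.5000) ≈ 0.5500
After 'flag': P(line X) = 0.45·0.5500 / (0.45·0.5500 + 0.55·0.4500) ≈ 0.5000
After 'flag': P(line X) = 0.45·0.5000 / (0.45·0.5000 + 0.55·0.5000) ≈ 0.4500

0.450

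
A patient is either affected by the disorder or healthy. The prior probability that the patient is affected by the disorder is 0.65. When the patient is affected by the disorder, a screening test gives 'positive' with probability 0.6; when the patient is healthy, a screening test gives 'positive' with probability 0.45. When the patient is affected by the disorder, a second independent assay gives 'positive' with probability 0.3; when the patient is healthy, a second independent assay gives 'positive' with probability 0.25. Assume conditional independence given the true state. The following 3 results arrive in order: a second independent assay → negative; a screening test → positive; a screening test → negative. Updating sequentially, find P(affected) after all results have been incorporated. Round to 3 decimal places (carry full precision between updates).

After a second independent assay='negative': P(affected) = 0.7·0.6500 / (0.7·0.6500 + 0.75·0.3500) ≈ 0.6341
After a screening test='positive': P(affected) = 0.6·0.6341 / (0.6·0.6341 + 0.45·0.3659) ≈ 0.6980
After a screening test='negative': P(affected) = 0.4·0.6980 / (0.4·0.6980 + 0.55·0.3020) ≈ 0.6270

0.627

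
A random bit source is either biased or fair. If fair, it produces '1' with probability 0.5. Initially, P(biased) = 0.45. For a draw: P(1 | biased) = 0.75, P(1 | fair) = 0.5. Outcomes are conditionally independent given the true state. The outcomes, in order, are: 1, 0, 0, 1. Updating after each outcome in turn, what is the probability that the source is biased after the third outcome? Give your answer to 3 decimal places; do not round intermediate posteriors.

0.235

Apply Bayes' rule sequentially, carrying P(biased) forward.
After '1': P(biased) = 0.75·0.4500 / (0.75·0.4500 + 0.5·0.5500) ≈ 0.5510
After '0': P(biased) = 0.25·0.5510 / (0.25·0.5510 + 0.5·0.4490) ≈ 0.3803
After '0': P(biased) = 0.25·0.3803 / (0.25·0.3803 + 0.5·0.6197) ≈ 0.2348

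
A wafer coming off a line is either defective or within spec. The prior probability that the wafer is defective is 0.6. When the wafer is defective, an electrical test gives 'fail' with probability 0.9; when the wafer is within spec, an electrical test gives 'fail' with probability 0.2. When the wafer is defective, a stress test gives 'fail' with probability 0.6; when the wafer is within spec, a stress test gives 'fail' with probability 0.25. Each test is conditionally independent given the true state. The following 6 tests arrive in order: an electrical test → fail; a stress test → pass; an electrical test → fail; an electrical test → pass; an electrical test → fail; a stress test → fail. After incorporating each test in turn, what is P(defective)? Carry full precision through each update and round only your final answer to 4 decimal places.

Each posterior becomes the prior for the next update.
After an electrical test='fail': P(defective) = 0.9·0.6000 / (0.9·0.6000 + 0.2·0.4000) ≈ 0.8710
After a stress test='pass': P(defective) = 0.4·0.8710 / (0.4·0.8710 + 0.75·0.1290) ≈ 0.7826
After an electrical test='fail': P(defective) = 0.9·0.7826 / (0.9·0.7826 + 0.2·0.2174) ≈ 0.9419
After an electrical test='pass': P(defective) = 0.1·0.9419 / (0.1·0.9419 + 0.8·0.0581) ≈ 0.6694
After an electrical test='fail': P(defective) = 0.9·0.6694 / (0.9·0.6694 + 0.2·0.3306) ≈ 0.9011
After a stress test='fail': P(defective) = 0.6·0.9011 / (0.6·0.9011 + 0.25·0.0989) ≈ 0.9563

0.9563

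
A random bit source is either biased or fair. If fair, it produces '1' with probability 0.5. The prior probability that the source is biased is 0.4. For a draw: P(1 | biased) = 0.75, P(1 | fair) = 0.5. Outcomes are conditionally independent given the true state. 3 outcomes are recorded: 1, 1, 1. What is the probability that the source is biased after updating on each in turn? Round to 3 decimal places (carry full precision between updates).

0.692

Apply Bayes' rule sequentially, carrying P(biased) forward.
After '1': P(biased) = 0.75·0.4000 / (0.75·0.4000 + 0.5·0.6000) ≈ 0.5000
After '1': P(biased) = 0.75·0.5000 / (0.75·0.5000 + 0.5·0.5000) ≈ 0.6000
After '1': P(biased) = 0.75·0.6000 / (0.75·0.6000 + 0.5·0.4000) ≈ 0.6923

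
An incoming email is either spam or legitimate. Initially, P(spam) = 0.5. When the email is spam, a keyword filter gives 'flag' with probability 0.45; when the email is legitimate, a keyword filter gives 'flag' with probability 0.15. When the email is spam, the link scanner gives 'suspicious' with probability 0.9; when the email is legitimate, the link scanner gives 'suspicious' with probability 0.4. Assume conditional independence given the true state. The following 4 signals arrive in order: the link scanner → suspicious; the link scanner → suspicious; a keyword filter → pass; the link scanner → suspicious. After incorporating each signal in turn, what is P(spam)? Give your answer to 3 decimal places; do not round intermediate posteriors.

0.881

After the link scanner='suspicious': P(spam) = 0.9·0.5000 / (0.9·0.5000 + 0.4·0.5000) ≈ 0.6923
After the link scanner='suspicious': P(spam) = 0.9·0.6923 / (0.9·0.6923 + 0.4·0.3077) ≈ 0.8351
After a keyword filter='pass': P(spam) = 0.55·0.8351 / (0.55·0.8351 + 0.85·0.1649) ≈ 0.7661
After the link scanner='suspicious': P(spam) = 0.9·0.7661 / (0.9·0.7661 + 0.4·0.2339) ≈ 0.8805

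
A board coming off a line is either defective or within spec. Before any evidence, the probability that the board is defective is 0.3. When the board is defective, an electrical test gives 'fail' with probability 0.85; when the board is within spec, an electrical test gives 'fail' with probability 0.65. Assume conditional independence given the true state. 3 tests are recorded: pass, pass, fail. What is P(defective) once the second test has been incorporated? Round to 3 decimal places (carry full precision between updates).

After 'pass': P(defective) = 0.15·0.3000 / (0.15·0.3000 + 0.35·0.7000) ≈ 0.1552
After 'pass': P(defective) = 0.15·0.1552 / (0.15·0.1552 + 0.35·0.8448) ≈ 0.0730

0.073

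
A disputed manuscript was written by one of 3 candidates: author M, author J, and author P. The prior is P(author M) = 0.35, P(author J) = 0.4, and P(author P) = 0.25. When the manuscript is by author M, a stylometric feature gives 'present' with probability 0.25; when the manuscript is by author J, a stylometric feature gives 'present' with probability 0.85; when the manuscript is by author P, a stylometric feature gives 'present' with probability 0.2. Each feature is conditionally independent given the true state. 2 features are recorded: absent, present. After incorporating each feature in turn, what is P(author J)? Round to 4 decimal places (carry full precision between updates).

0.3256

After 'absent': normaliser = 0.75·0.3500 + 0.15·0.4000 + 0.8·0.2500; P(author M) ≈ 0.5024, P(author J) ≈ 0.1148, P(author P) ≈ 0.3828
After 'present': normaliser = 0.25·0.5024 + 0.85·0.1148 + 0.2·0.3828; P(author M) ≈ 0.4190, P(author J) ≈ 0.3256, P(author P) ≈ 0.2554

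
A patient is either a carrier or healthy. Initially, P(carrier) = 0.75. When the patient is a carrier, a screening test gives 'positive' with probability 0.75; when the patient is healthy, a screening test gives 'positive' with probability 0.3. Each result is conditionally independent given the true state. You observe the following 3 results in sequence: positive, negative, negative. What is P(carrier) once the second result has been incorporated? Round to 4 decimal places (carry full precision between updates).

0.7282

Each posterior becomes the prior for the next update.
After 'positive': P(carrier) = 0.75·0.7500 / (0.75·0.7500 + 0.3·0.2500) ≈ 0.8824
After 'negative': P(carrier) = 0.25·0.8824 / (0.25·0.8824 + 0.7·0.1176) ≈ 0.7282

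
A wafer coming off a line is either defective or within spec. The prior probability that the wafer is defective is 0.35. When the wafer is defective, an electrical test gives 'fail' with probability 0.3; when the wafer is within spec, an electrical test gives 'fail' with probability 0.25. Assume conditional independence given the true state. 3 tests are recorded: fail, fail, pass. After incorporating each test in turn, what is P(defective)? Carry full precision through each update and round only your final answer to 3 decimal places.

After 'fail': P(defective) = 0.3·0.3500 / (0.3·0.3500 + 0.25·0.6500) ≈ 0.3925
After 'fail': P(defective) = 0.3·0.3925 / (0.3·0.3925 + 0.25·0.6075) ≈ 0.4367
After 'pass': P(defective) = 0.7·0.4367 / (0.7·0.4367 + 0.75·0.5633) ≈ 0.4199

0.420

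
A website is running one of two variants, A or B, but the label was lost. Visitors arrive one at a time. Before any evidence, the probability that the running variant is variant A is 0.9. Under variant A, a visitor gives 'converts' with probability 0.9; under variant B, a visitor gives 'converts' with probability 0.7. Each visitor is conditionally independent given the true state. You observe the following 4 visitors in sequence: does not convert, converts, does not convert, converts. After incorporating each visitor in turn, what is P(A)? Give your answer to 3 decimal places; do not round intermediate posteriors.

After 'does not convert': P(A) = 0.1·0.9000 / (0.1·0.9000 + 0.3·0.1000) ≈ 0.7500
After 'converts': P(A) = 0.9·0.7500 / (0.9·0.7500 + 0.7·0.2500) ≈ 0.7941
After 'does not convert': P(A) = 0.1·0.7941 / (0.1·0.7941 + 0.3·0.2059) ≈ 0.5625
After 'converts': P(A) = 0.9·0.5625 / (0.9·0.5625 + 0.7·0.4375) ≈ 0.6231

0.623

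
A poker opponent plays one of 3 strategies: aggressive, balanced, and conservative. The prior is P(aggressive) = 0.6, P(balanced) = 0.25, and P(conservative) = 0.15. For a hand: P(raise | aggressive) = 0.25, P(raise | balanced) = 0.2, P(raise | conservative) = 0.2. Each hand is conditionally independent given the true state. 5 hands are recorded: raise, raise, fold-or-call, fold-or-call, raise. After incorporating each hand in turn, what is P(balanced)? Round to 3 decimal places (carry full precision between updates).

0.175

After 'raise': normaliser = 0.25·0.6000 + 0.2·0.2500 + 0.2·0.1500; P(aggressive) ≈ 0.6522, P(balanced) ≈ 0.2174, P(conservative) ≈ 0.1304
After 'raise': normaliser = 0.25·0.6522 + 0.2·0.2174 + 0.2·0.1304; P(aggressive) ≈ 0.7009, P(balanced) ≈ 0.1869, P(conservative) ≈ 0.1121
After 'fold-or-call': normaliser = 0.75·0.7009 + 0.8·0.1869 + 0.8·0.1121; P(aggressive) ≈ 0.6872, P(balanced) ≈ 0.1955, P(conservative) ≈ 0.1173
After 'fold-or-call': normaliser = 0.75·0.6872 + 0.8·0.1955 + 0.8·0.1173; P(aggressive) ≈ 0.6732, P(balanced) ≈ 0.2043, P(conservative) ≈ 0.1226
After 'raise': normaliser = 0.25·0.6732 + 0.2·0.2043 + 0.2·0.1226; P(aggressive) ≈ 0.7203, P(balanced) ≈ 0.1748, P(conservative) ≈ 0.1049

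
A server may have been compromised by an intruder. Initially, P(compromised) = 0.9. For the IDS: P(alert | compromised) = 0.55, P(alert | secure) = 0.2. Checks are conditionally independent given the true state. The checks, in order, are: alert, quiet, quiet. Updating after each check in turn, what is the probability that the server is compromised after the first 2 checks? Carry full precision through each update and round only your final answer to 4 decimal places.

0.9330

Apply Bayes' rule sequentially, carrying P(compromised) forward.
After 'alert': P(compromised) = 0.55·0.9000 / (0.55·0.9000 + 0.2·0.1000) ≈ 0.9612
After 'quiet': P(compromised) = 0.45·0.9612 / (0.45·0.9612 + 0.8·0.0388) ≈ 0.9330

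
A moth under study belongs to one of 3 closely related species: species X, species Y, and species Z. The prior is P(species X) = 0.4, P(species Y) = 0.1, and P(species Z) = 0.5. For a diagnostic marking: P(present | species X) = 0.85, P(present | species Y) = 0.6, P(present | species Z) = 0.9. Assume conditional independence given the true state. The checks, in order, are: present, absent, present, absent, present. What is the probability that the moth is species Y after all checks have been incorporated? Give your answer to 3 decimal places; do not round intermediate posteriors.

0.274

After 'present': normaliser = 0.85·0.4000 + 0.6·0.1000 + 0.9·0.5000; P(species X) ≈ 0.4000, P(species Y) ≈ 0.0706, P(species Z) ≈ 0.5294
After 'absent': normaliser = 0.15·0.4000 + 0.4·0.0706 + 0.1·0.5294; P(species X) ≈ 0.4250, P(species Y) ≈ 0.2000, P(species Z) ≈ 0.3750
After 'present': normaliser = 0.85·0.4250 + 0.6·0.2000 + 0.9·0.3750; P(species X) ≈ 0.4412, P(species Y) ≈ 0.1466, P(species Z) ≈ 0.4122
After 'absent': normaliser = 0.15·0.4412 + 0.4·0.1466 + 0.1·0.4122; P(species X) ≈ 0.3986, P(species Y) ≈ 0.3531, P(species Z) ≈ 0.2483
After 'present': normaliser = 0.85·0.3986 + 0.6·0.3531 + 0.9·0.2483; P(species X) ≈ 0.4377, P(species Y) ≈ 0.2737, P(species Z) ≈ 0.2886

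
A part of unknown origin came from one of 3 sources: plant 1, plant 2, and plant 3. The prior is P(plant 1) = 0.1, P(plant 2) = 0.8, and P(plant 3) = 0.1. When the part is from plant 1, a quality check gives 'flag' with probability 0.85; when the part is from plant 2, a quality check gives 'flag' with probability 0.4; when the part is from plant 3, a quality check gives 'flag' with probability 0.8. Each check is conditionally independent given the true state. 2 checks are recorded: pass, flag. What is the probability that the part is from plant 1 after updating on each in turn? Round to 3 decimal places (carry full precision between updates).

After 'pass': normaliser = 0.15·0.1000 + 0.6·0.8000 + 0.2·0.1000; P(plant 1) ≈ 0.0291, P(plant 2) ≈ 0.9320, P(plant 3) ≈ 0.0388
After 'flag': normaliser = 0.85·0.0291 + 0.4·0.9320 + 0.8·0.0388; P(plant 1) ≈ 0.0578, P(plant 2) ≈ 0.8698, P(plant 3) ≈ 0.0725

0.058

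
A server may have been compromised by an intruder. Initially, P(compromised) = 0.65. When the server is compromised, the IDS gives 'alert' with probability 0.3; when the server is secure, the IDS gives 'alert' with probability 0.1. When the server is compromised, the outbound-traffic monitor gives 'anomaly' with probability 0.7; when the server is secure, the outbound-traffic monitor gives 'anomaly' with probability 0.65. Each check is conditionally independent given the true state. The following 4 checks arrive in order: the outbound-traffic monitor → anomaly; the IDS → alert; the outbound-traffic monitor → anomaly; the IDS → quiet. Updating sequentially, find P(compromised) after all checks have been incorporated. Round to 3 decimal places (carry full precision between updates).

0.834

After the outbound-traffic monitor='anomaly': P(compromised) = 0.7·0.6500 / (0.7·0.6500 + 0.65·0.3500) ≈ 0.6667
After the IDS='alert': P(compromised) = 0.3·0.6667 / (0.3·0.6667 + 0.1·0.3333) ≈ 0.8571
After the outbound-traffic monitor='anomaly': P(compromised) = 0.7·0.8571 / (0.7·0.8571 + 0.65·0.1429) ≈ 0.8660
After the IDS='quiet': P(compromised) = 0.7·0.8660 / (0.7·0.8660 + 0.9·0.1340) ≈ 0.8340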